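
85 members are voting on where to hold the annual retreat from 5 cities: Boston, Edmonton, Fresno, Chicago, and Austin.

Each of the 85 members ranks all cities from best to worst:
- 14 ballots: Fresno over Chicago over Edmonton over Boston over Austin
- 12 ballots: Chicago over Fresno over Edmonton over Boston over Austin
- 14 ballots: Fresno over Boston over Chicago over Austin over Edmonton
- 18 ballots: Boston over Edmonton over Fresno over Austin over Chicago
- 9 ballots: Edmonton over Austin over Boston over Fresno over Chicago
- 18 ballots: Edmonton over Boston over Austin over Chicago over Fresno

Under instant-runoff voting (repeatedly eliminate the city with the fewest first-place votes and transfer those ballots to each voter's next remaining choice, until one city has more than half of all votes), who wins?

Round 1: Boston 18, Edmonton 27, Fresno 28, Chicago 12, Austin 0. Austin eliminated.
Round 2: Boston 18, Edmonton 27, Fresno 28, Chicago 12. Chicago eliminated.
Round 3: Boston 18, Edmonton 27, Fresno 40. Boston eliminated.
Round 4: Edmonton 45, Fresno 40. Edmonton has a majority (≥43).

Edmonton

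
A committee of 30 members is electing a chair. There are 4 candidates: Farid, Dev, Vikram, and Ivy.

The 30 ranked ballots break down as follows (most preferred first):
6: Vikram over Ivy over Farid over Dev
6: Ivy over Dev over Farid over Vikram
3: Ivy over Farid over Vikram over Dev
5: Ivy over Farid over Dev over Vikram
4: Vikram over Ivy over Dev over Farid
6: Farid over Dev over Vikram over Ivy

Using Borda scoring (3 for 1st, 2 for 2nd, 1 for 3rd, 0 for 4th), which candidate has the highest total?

Ivy

Farid: 6×1 + 6×1 + 3×2 + 5×2 + 4×0 + 6×3 = 46
Dev: 6×0 + 6×2 + 3×0 + 5×1 + 4×1 + 6×2 = 33
Vikram: 6×3 + 6×0 + 3×1 + 5×0 + 4×3 + 6×1 = 39
Ivy: 6×2 + 6×3 + 3×3 + 5×3 + 4×2 + 6×0 = 62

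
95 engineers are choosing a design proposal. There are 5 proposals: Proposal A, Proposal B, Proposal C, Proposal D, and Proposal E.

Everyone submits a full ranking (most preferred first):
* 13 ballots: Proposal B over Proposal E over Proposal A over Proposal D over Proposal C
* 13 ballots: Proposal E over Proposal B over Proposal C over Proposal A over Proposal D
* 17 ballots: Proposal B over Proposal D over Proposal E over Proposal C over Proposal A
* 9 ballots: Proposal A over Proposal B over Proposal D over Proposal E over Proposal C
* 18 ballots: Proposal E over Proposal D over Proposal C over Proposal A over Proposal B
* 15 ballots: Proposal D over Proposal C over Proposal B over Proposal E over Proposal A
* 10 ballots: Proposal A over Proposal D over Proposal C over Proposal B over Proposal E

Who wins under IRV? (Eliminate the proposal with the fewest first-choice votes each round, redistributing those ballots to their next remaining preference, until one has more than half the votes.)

Round 1: Proposal A 19, Proposal B 30, Proposal C 0, Proposal D 15, Proposal E 31. Proposal C eliminated.
Round 2: Proposal A 19, Proposal B 30, Proposal D 15, Proposal E 31. Proposal D eliminated.
Round 3: Proposal A 19, Proposal B 45, Proposal E 31. Proposal A eliminated.
Round 4: Proposal B 64, Proposal E 31. Proposal B has a majority (≥48).

Proposal B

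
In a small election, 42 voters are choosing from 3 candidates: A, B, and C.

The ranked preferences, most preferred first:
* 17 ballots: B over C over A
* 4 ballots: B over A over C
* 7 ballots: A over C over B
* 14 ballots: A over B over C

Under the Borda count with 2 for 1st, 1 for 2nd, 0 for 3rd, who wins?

A: 17×0 + 4×1 + 7×2 + 14×2 = 46
B: 17×2 + 4×2 + 7×0 + 14×1 = 56
C: 17×1 + 4×0 + 7×1 + 14×0 = 24

B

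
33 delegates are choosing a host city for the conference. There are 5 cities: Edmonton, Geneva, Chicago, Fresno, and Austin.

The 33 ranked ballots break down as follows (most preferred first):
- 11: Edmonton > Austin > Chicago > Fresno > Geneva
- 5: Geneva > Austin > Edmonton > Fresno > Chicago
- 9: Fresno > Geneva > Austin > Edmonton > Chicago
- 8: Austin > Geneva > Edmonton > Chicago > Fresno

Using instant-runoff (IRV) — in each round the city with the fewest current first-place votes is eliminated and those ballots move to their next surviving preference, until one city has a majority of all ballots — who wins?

Round 1: Edmonton 11, Geneva 5, Chicago 0, Fresno 9, Austin 8. Chicago eliminated.
Round 2: Edmonton 11, Geneva 5, Fresno 9, Austin 8. Geneva eliminated.
Round 3: Edmonton 11, Fresno 9, Austin 13. Fresno eliminated.
Round 4: Edmonton 11, Austin 22. Austin has a majority (≥17).

Austin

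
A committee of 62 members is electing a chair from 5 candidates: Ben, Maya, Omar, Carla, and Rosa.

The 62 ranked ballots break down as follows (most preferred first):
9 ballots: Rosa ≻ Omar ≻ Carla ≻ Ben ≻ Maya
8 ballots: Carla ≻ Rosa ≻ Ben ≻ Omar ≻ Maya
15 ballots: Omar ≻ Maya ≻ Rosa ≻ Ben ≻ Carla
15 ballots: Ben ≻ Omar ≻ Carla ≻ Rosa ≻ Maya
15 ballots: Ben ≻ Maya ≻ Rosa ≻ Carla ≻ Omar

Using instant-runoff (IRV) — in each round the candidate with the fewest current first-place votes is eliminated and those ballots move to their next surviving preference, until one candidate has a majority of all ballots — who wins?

Rosa

Round 1: Ben 30, Maya 0, Omar 15, Carla 8, Rosa 9. Maya eliminated.
Round 2: Ben 30, Omar 15, Carla 8, Rosa 9. Carla eliminated.
Round 3: Ben 30, Omar 15, Rosa 17. Omar eliminated.
Round 4: Ben 30, Rosa 32. Rosa has a majority (≥32).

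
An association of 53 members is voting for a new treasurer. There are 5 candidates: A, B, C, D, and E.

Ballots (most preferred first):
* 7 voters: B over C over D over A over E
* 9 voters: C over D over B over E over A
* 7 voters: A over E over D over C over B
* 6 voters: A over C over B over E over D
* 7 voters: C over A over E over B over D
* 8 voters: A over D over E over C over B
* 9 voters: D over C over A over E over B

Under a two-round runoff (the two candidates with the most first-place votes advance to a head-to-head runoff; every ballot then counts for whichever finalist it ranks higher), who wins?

C

Round 1 first-place votes: A 21, B 7, C 16, D 9, E 0. A and C advance.
Runoff: A is ranked above C on 21 ballots, C above A on 32.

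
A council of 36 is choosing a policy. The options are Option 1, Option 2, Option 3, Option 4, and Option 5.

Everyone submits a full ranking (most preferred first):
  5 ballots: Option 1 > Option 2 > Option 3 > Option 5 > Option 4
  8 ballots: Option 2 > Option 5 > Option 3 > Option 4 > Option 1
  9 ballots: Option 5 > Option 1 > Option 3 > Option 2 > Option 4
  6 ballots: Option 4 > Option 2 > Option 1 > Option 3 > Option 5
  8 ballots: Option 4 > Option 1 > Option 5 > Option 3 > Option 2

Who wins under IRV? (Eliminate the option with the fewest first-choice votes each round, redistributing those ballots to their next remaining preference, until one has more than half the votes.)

Option 2

Round 1: Option 1 5, Option 2 8, Option 3 0, Option 4 14, Option 5 9. Option 3 eliminated.
Round 2: Option 1 5, Option 2 8, Option 4 14, Option 5 9. Option 1 eliminated.
Round 3: Option 2 13, Option 4 14, Option 5 9. Option 5 eliminated.
Round 4: Option 2 22, Option 4 14. Option 2 has a majority (≥19).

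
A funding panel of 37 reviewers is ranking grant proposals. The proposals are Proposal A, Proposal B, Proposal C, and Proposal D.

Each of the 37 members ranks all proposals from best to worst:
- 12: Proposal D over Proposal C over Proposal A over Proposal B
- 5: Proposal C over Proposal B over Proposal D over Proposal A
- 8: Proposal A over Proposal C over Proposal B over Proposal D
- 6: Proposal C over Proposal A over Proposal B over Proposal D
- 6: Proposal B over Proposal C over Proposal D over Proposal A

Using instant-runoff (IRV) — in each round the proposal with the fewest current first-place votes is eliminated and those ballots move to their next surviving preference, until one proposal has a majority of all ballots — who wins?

Round 1: Proposal A 8, Proposal B 6, Proposal C 11, Proposal D 12. Proposal B eliminated.
Round 2: Proposal A 8, Proposal C 17, Proposal D 12. Proposal A eliminated.
Round 3: Proposal C 25, Proposal D 12. Proposal C has a majority (≥19).

Proposal C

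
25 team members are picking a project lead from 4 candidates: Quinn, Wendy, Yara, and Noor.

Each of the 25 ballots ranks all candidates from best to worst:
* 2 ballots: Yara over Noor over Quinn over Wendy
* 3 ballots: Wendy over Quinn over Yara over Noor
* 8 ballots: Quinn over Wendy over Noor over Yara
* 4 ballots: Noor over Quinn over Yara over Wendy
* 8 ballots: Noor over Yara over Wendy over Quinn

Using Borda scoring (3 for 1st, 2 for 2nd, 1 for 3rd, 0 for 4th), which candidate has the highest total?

Noor

Quinn: 2×1 + 3×2 + 8×3 + 4×2 + 8×0 = 40
Wendy: 2×0 + 3×3 + 8×2 + 4×0 + 8×1 = 33
Yara: 2×3 + 3×1 + 8×0 + 4×1 + 8×2 = 29
Noor: 2×2 + 3×0 + 8×1 + 4×3 + 8×3 = 48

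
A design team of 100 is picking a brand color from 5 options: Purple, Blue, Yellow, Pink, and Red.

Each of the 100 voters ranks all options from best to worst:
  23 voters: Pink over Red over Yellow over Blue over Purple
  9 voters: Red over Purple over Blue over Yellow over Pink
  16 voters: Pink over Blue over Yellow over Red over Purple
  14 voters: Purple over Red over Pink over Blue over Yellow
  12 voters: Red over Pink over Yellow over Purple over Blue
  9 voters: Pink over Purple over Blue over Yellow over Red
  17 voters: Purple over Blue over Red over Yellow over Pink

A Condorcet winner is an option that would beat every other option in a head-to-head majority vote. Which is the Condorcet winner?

Red vs Purple: 60–40
Red vs Blue: 58–42
Red vs Yellow: 75–25
Red vs Pink: 52–48
Red beats every other option.

Red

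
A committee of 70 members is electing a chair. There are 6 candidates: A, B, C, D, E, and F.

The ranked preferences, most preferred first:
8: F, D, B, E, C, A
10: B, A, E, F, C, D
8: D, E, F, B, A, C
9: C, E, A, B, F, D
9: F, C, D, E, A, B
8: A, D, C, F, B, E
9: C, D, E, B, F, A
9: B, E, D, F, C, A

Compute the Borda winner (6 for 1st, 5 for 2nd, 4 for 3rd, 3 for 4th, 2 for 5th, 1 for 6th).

A: 8×1 + 10×5 + 8×2 + 9×4 + 9×2 + 8×6 + 9×1 + 9×1 = 194
B: 8×4 + 10×6 + 8×3 + 9×3 + 9×1 + 8×2 + 9×3 + 9×6 = 249
C: 8×2 + 10×2 + 8×1 + 9×6 + 9×5 + 8×4 + 9×6 + 9×2 = 247
D: 8×5 + 10×1 + 8×6 + 9×1 + 9×4 + 8×5 + 9×5 + 9×4 = 264
E: 8×3 + 10×4 + 8×5 + 9×5 + 9×3 + 8×1 + 9×4 + 9×5 = 265
F: 8×6 + 10×3 + 8×4 + 9×2 + 9×6 + 8×3 + 9×2 + 9×3 = 251

E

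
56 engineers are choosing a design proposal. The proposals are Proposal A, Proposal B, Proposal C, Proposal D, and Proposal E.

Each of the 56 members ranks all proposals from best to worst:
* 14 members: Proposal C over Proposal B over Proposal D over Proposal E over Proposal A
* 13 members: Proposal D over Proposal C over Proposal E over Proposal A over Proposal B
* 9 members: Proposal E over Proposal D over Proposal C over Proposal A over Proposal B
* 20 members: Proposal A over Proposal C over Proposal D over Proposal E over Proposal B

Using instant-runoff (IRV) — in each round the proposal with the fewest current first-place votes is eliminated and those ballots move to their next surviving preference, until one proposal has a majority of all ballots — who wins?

Round 1: Proposal A 20, Proposal B 0, Proposal C 14, Proposal D 13, Proposal E 9. Proposal B eliminated.
Round 2: Proposal A 20, Proposal C 14, Proposal D 13, Proposal E 9. Proposal E eliminated.
Round 3: Proposal A 20, Proposal C 14, Proposal D 22. Proposal C eliminated.
Round 4: Proposal A 20, Proposal D 36. Proposal D has a majority (≥29).

Proposal D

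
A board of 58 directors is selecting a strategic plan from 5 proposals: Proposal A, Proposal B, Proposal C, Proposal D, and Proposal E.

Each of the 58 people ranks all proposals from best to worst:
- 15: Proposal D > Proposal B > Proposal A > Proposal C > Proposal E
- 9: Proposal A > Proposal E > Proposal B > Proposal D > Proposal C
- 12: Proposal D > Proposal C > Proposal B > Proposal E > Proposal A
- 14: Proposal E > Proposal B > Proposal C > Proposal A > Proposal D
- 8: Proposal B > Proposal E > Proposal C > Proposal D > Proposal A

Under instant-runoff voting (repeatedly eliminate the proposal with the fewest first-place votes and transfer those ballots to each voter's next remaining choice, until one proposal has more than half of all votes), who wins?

Proposal E

Round 1: Proposal A 9, Proposal B 8, Proposal C 0, Proposal D 27, Proposal E 14. Proposal C eliminated.
Round 2: Proposal A 9, Proposal B 8, Proposal D 27, Proposal E 14. Proposal B eliminated.
Round 3: Proposal A 9, Proposal D 27, Proposal E 22. Proposal A eliminated.
Round 4: Proposal D 27, Proposal E 31. Proposal E has a majority (≥30).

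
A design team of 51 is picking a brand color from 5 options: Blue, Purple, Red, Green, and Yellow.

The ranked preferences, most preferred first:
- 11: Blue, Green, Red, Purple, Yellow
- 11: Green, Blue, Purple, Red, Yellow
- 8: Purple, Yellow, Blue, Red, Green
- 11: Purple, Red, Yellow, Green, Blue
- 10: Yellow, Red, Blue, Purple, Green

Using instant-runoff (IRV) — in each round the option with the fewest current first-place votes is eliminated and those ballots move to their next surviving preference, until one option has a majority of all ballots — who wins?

Blue

Round 1: Blue 11, Purple 19, Red 0, Green 11, Yellow 10. Red eliminated.
Round 2: Blue 11, Purple 19, Green 11, Yellow 10. Yellow eliminated.
Round 3: Blue 21, Purple 19, Green 11. Green eliminated.
Round 4: Blue 32, Purple 19. Blue has a majority (≥26).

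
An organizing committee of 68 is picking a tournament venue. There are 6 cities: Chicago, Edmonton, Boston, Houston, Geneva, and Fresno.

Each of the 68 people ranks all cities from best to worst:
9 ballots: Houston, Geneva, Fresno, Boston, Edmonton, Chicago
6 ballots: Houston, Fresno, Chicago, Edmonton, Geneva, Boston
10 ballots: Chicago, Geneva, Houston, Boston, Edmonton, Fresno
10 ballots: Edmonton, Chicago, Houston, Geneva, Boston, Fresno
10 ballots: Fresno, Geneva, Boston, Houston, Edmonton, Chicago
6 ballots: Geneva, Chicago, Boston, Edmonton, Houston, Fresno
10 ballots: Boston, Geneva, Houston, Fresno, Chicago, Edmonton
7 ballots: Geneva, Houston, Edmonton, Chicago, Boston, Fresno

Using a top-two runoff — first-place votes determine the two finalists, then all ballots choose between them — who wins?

Geneva

Round 1 first-place votes: Chicago 10, Edmonton 10, Boston 10, Houston 15, Geneva 13, Fresno 10. Houston and Geneva advance.
Runoff: Houston is ranked above Geneva on 25 ballots, Geneva above Houston on 43.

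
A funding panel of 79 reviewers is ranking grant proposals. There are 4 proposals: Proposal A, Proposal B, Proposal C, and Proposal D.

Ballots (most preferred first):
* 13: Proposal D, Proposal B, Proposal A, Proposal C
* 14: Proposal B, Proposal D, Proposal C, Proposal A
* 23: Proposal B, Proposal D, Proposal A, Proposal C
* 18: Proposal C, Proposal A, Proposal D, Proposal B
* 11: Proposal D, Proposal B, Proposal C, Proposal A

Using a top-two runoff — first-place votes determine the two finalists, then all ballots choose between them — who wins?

Round 1 first-place votes: Proposal A 0, Proposal B 37, Proposal C 18, Proposal D 24. Proposal B and Proposal D advance.
Runoff: Proposal B is ranked above Proposal D on 37 ballots, Proposal D above Proposal B on 42.

Proposal D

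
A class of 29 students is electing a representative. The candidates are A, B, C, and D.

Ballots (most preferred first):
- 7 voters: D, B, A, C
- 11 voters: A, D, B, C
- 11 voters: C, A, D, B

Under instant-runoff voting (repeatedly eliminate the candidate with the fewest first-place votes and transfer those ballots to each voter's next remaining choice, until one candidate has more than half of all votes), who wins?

A

Round 1: A 11, B 0, C 11, D 7. B eliminated.
Round 2: A 11, C 11, D 7. D eliminated.
Round 3: A 18, C 11. A has a majority (≥15).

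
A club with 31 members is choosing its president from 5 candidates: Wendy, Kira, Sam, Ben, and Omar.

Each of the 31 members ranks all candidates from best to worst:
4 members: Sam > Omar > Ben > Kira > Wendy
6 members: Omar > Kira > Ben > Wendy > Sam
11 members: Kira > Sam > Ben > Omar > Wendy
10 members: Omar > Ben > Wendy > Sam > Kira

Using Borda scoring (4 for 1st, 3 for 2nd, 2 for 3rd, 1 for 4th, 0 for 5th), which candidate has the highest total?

Wendy: 4×0 + 6×1 + 11×0 + 10×2 = 26
Kira: 4×1 + 6×3 + 11×4 + 10×0 = 66
Sam: 4×4 + 6×0 + 11×3 + 10×1 = 59
Ben: 4×2 + 6×2 + 11×2 + 10×3 = 72
Omar: 4×3 + 6×4 + 11×1 + 10×4 = 87

Omar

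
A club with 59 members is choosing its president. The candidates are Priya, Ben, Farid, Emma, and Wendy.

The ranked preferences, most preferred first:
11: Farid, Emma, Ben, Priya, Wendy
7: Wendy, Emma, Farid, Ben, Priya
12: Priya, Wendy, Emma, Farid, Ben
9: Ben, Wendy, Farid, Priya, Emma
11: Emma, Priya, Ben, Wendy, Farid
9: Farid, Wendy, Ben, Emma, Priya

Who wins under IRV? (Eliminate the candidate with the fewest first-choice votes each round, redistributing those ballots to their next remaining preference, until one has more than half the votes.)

Emma

Round 1: Priya 12, Ben 9, Farid 20, Emma 11, Wendy 7. Wendy eliminated.
Round 2: Priya 12, Ben 9, Farid 20, Emma 18. Ben eliminated.
Round 3: Priya 12, Farid 29, Emma 18. Priya eliminated.
Round 4: Farid 29, Emma 30. Emma has a majority (≥30).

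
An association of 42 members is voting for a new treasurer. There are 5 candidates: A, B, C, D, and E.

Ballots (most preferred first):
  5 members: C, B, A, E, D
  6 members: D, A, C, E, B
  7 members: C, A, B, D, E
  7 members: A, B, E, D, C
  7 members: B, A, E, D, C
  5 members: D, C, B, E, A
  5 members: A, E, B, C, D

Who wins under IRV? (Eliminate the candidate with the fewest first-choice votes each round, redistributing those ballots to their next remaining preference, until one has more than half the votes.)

A

Round 1: A 12, B 7, C 12, D 11, E 0. E eliminated.
Round 2: A 12, B 7, C 12, D 11. B eliminated.
Round 3: A 19, C 12, D 11. D eliminated.
Round 4: A 25, C 17. A has a majority (≥22).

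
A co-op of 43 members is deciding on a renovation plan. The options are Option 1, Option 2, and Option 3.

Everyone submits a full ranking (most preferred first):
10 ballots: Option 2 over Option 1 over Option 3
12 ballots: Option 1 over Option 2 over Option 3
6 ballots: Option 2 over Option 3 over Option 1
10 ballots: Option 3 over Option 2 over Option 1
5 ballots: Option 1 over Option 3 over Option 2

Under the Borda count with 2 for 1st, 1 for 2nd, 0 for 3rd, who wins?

Option 1: 10×1 + 12×2 + 6×0 + 10×0 + 5×2 = 44
Option 2: 10×2 + 12×1 + 6×2 + 10×1 + 5×0 = 54
Option 3: 10×0 + 12×0 + 6×1 + 10×2 + 5×1 = 31

Option 2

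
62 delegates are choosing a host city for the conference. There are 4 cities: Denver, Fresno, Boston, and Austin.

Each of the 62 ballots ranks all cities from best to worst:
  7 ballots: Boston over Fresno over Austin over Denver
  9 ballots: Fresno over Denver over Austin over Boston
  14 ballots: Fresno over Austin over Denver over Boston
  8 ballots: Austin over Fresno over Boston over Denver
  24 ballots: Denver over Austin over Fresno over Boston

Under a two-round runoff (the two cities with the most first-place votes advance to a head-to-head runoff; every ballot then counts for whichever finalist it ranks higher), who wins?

Fresno

Round 1 first-place votes: Denver 24, Fresno 23, Boston 7, Austin 8. Denver and Fresno advance.
Runoff: Denver is ranked above Fresno on 24 ballots, Fresno above Denver on 38.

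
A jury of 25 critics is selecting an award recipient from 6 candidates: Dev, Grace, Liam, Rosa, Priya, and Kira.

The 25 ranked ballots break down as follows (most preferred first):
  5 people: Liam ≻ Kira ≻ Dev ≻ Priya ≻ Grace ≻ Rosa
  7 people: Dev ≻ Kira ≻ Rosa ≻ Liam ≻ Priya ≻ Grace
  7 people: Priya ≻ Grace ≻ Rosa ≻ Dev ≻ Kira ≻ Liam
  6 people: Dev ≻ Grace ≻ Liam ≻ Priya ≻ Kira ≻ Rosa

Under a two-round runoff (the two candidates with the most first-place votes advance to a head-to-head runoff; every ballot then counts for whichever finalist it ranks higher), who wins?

Round 1 first-place votes: Dev 13, Grace 0, Liam 5, Rosa 0, Priya 7, Kira 0. Dev and Priya advance.
Runoff: Dev is ranked above Priya on 18 ballots, Priya above Dev on 7.

Dev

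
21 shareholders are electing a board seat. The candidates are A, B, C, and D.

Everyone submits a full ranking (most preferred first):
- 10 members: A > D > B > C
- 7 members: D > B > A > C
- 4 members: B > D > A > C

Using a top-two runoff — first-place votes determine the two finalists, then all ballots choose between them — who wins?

D

Round 1 first-place votes: A 10, B 4, C 0, D 7. A and D advance.
Runoff: A is ranked above D on 10 ballots, D above A on 11.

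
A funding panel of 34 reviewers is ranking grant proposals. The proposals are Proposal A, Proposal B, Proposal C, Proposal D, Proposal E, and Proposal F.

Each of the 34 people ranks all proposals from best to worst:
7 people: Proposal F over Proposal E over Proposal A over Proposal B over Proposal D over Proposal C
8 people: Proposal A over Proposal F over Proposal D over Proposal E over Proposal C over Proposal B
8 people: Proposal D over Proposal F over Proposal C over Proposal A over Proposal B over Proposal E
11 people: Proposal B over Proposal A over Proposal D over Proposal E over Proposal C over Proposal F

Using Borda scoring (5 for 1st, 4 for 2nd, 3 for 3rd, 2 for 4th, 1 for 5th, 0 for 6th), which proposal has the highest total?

Proposal A: 7×3 + 8×5 + 8×2 + 11×4 = 121
Proposal B: 7×2 + 8×0 + 8×1 + 11×5 = 77
Proposal C: 7×0 + 8×1 + 8×3 + 11×1 = 43
Proposal D: 7×1 + 8×3 + 8×5 + 11×3 = 104
Proposal E: 7×4 + 8×2 + 8×0 + 11×2 = 66
Proposal F: 7×5 + 8×4 + 8×4 + 11×0 = 99

Proposal A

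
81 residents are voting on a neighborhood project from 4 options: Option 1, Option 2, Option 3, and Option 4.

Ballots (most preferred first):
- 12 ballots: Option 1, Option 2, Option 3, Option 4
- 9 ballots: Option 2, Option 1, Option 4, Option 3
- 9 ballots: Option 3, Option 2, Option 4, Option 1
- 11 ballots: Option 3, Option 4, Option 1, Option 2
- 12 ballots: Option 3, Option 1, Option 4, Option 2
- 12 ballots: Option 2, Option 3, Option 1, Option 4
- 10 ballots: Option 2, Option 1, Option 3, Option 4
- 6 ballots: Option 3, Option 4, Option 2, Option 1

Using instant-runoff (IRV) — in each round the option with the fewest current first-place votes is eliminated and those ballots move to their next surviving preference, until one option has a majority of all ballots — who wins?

Option 2

Round 1: Option 1 12, Option 2 31, Option 3 38, Option 4 0. Option 4 eliminated.
Round 2: Option 1 12, Option 2 31, Option 3 38. Option 1 eliminated.
Round 3: Option 2 43, Option 3 38. Option 2 has a majority (≥41).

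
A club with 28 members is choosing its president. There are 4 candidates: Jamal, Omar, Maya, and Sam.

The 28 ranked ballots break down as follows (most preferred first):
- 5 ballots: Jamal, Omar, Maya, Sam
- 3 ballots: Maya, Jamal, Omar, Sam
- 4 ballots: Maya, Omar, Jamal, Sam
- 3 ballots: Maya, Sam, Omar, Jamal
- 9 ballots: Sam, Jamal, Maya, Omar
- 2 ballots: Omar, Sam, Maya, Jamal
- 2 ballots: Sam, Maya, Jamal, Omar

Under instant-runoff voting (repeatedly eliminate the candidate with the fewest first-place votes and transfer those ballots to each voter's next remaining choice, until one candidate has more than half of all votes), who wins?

Round 1: Jamal 5, Omar 2, Maya 10, Sam 11. Omar eliminated.
Round 2: Jamal 5, Maya 10, Sam 13. Jamal eliminated.
Round 3: Maya 15, Sam 13. Maya has a majority (≥15).

Maya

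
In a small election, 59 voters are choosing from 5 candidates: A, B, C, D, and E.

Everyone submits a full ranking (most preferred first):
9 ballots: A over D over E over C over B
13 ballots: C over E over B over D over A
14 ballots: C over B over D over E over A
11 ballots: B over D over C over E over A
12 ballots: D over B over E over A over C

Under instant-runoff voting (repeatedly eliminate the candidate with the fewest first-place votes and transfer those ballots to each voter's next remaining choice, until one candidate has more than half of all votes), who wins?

D

Round 1: A 9, B 11, C 27, D 12, E 0. E eliminated.
Round 2: A 9, B 11, C 27, D 12. A eliminated.
Round 3: B 11, C 27, D 21. B eliminated.
Round 4: C 27, D 32. D has a majority (≥30).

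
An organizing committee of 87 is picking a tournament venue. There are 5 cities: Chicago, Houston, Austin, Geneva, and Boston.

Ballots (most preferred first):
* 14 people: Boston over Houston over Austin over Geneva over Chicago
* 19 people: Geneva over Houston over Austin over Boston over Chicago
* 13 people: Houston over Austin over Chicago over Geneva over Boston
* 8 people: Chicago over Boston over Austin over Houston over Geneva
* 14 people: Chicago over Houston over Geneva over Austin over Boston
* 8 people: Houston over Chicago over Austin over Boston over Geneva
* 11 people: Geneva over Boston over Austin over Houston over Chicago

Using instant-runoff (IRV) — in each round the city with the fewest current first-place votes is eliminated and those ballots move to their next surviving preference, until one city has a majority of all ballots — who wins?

Round 1: Chicago 22, Houston 21, Austin 0, Geneva 30, Boston 14. Austin eliminated.
Round 2: Chicago 22, Houston 21, Geneva 30, Boston 14. Boston eliminated.
Round 3: Chicago 22, Houston 35, Geneva 30. Chicago eliminated.
Round 4: Houston 57, Geneva 30. Houston has a majority (≥44).

Houston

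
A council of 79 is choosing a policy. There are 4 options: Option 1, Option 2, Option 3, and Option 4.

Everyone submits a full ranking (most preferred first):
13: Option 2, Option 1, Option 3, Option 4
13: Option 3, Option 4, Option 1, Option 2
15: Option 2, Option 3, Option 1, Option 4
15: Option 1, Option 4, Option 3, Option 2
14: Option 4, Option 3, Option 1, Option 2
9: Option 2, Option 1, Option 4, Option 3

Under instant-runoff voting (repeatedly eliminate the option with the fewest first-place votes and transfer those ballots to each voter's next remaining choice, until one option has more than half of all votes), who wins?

Round 1: Option 1 15, Option 2 37, Option 3 13, Option 4 14. Option 3 eliminated.
Round 2: Option 1 15, Option 2 37, Option 4 27. Option 1 eliminated.
Round 3: Option 2 37, Option 4 42. Option 4 has a majority (≥40).

Option 4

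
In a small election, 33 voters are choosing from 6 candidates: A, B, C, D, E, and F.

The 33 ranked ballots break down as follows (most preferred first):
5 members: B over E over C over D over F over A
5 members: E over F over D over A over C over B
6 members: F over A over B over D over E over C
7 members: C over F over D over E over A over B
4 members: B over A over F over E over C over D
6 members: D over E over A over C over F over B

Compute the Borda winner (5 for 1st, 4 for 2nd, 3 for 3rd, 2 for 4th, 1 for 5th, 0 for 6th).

F

A: 5×0 + 5×2 + 6×4 + 7×1 + 4×4 + 6×3 = 75
B: 5×5 + 5×0 + 6×3 + 7×0 + 4×5 + 6×0 = 63
C: 5×3 + 5×1 + 6×0 + 7×5 + 4×1 + 6×2 = 71
D: 5×2 + 5×3 + 6×2 + 7×3 + 4×0 + 6×5 = 88
E: 5×4 + 5×5 + 6×1 + 7×2 + 4×2 + 6×4 = 97
F: 5×1 + 5×4 + 6×5 + 7×4 + 4×3 + 6×1 = 101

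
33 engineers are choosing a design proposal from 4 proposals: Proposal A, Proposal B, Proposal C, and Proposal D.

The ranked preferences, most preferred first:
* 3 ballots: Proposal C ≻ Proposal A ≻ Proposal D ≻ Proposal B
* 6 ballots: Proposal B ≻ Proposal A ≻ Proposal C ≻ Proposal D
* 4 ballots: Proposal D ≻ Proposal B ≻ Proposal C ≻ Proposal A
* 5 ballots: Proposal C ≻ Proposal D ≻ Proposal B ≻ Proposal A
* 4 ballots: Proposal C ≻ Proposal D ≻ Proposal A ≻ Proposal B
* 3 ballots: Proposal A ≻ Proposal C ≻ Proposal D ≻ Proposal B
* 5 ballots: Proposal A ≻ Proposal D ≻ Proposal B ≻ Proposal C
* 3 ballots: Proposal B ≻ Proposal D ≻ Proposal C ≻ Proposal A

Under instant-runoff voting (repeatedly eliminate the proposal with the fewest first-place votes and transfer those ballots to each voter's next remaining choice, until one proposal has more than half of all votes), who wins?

Proposal B

Round 1: Proposal A 8, Proposal B 9, Proposal C 12, Proposal D 4. Proposal D eliminated.
Round 2: Proposal A 8, Proposal B 13, Proposal C 12. Proposal A eliminated.
Round 3: Proposal B 18, Proposal C 15. Proposal B has a majority (≥17).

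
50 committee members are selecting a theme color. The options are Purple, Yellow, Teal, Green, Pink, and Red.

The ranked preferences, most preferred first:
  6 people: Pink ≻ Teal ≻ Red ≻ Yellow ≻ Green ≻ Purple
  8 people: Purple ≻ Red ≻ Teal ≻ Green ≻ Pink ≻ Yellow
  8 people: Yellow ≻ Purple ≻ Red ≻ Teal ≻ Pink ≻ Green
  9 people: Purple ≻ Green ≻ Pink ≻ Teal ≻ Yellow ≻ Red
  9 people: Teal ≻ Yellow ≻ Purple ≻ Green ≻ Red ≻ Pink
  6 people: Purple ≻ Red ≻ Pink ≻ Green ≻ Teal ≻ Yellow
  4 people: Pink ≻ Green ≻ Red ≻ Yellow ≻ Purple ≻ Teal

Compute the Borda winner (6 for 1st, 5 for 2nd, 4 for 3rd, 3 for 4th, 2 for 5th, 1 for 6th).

Purple: 6×1 + 8×6 + 8×5 + 9×6 + 9×4 + 6×6 + 4×2 = 228
Yellow: 6×3 + 8×1 + 8×6 + 9×2 + 9×5 + 6×1 + 4×3 = 155
Teal: 6×5 + 8×4 + 8×3 + 9×3 + 9×6 + 6×2 + 4×1 = 183
Green: 6×2 + 8×3 + 8×1 + 9×5 + 9×3 + 6×3 + 4×5 = 154
Pink: 6×6 + 8×2 + 8×2 + 9×4 + 9×1 + 6×4 + 4×6 = 161
Red: 6×4 + 8×5 + 8×4 + 9×1 + 9×2 + 6×5 + 4×4 = 169

Purple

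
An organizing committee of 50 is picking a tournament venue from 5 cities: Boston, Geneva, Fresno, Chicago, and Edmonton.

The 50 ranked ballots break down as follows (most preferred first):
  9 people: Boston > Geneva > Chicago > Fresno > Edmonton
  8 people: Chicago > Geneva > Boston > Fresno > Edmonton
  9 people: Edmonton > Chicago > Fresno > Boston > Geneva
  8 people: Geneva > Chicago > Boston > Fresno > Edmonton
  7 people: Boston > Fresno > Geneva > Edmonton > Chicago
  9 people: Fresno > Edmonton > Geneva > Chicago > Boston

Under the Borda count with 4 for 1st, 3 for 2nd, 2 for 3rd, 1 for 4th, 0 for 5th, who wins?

Geneva

Boston: 9×4 + 8×2 + 9×1 + 8×2 + 7×4 + 9×0 = 105
Geneva: 9×3 + 8×3 + 9×0 + 8×4 + 7×2 + 9×2 = 115
Fresno: 9×1 + 8×1 + 9×2 + 8×1 + 7×3 + 9×4 = 100
Chicago: 9×2 + 8×4 + 9×3 + 8×3 + 7×0 + 9×1 = 110
Edmonton: 9×0 + 8×0 + 9×4 + 8×0 + 7×1 + 9×3 = 70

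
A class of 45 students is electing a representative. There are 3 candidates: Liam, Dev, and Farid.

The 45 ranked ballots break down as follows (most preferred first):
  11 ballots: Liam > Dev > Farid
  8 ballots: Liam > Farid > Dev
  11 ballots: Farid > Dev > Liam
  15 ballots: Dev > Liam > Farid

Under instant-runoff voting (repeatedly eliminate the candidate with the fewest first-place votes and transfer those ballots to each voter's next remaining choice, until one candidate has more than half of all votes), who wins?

Round 1: Liam 19, Dev 15, Farid 11. Farid eliminated.
Round 2: Liam 19, Dev 26. Dev has a majority (≥23).

Dev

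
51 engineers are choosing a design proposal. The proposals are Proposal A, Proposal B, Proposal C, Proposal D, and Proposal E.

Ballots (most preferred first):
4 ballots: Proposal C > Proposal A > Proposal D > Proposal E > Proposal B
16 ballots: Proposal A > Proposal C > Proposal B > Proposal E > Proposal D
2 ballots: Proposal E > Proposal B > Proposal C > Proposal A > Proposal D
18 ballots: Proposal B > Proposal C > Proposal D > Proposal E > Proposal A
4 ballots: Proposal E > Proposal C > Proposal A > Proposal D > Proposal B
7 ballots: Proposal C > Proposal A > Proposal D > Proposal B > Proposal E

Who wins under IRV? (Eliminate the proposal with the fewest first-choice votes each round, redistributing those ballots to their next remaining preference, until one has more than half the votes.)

Proposal A

Round 1: Proposal A 16, Proposal B 18, Proposal C 11, Proposal D 0, Proposal E 6. Proposal D eliminated.
Round 2: Proposal A 16, Proposal B 18, Proposal C 11, Proposal E 6. Proposal E eliminated.
Round 3: Proposal A 16, Proposal B 20, Proposal C 15. Proposal C eliminated.
Round 4: Proposal A 31, Proposal B 20. Proposal A has a majority (≥26).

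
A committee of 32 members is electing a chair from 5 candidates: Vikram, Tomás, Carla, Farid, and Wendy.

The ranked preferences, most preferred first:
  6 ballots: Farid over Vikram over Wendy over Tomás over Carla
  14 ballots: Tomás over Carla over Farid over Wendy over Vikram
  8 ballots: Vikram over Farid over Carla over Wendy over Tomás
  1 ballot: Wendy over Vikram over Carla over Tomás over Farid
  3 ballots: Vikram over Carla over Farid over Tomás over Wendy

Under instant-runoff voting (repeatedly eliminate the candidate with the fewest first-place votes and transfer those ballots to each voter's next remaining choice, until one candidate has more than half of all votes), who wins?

Round 1: Vikram 11, Tomás 14, Carla 0, Farid 6, Wendy 1. Carla eliminated.
Round 2: Vikram 11, Tomás 14, Farid 6, Wendy 1. Wendy eliminated.
Round 3: Vikram 12, Tomás 14, Farid 6. Farid eliminated.
Round 4: Vikram 18, Tomás 14. Vikram has a majority (≥17).

Vikram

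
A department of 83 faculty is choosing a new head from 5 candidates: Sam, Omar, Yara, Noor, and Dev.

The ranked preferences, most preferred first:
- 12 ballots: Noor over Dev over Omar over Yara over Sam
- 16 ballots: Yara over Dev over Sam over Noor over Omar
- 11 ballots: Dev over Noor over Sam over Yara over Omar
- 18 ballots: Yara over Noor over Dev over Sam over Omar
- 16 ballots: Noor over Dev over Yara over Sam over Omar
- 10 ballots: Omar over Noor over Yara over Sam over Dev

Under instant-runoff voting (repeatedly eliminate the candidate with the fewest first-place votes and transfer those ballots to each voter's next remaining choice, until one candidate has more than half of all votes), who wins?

Round 1: Sam 0, Omar 10, Yara 34, Noor 28, Dev 11. Sam eliminated.
Round 2: Omar 10, Yara 34, Noor 28, Dev 11. Omar eliminated.
Round 3: Yara 34, Noor 38, Dev 11. Dev eliminated.
Round 4: Yara 34, Noor 49. Noor has a majority (≥42).

Noor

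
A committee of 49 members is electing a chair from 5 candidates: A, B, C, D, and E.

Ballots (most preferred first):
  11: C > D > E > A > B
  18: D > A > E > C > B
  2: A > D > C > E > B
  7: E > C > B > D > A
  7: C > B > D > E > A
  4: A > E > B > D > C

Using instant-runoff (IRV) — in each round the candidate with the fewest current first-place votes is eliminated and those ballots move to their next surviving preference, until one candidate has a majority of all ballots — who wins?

Round 1: A 6, B 0, C 18, D 18, E 7. B eliminated.
Round 2: A 6, C 18, D 18, E 7. A eliminated.
Round 3: C 18, D 20, E 11. E eliminated.
Round 4: C 25, D 24. C has a majority (≥25).

C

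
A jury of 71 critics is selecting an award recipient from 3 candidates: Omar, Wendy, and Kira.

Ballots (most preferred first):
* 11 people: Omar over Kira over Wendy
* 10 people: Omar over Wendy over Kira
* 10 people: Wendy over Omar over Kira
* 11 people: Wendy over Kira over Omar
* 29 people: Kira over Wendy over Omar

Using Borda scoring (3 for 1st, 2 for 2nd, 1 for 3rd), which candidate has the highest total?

Wendy

Omar: 11×3 + 10×3 + 10×2 + 11×1 + 29×1 = 123
Wendy: 11×1 + 10×2 + 10×3 + 11×3 + 29×2 = 152
Kira: 11×2 + 10×1 + 10×1 + 11×2 + 29×3 = 151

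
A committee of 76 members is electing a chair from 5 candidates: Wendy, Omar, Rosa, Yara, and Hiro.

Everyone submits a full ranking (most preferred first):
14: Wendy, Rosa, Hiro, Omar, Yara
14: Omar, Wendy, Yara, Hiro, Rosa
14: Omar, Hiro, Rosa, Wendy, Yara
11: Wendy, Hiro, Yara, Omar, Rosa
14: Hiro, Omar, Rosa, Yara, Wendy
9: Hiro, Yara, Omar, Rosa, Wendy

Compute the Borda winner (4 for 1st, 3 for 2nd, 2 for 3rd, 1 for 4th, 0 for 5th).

Wendy: 14×4 + 14×3 + 14×1 + 11×4 + 14×0 + 9×0 = 156
Omar: 14×1 + 14×4 + 14×4 + 11×1 + 14×3 + 9×2 = 197
Rosa: 14×3 + 14×0 + 14×2 + 11×0 + 14×2 + 9×1 = 107
Yara: 14×0 + 14×2 + 14×0 + 11×2 + 14×1 + 9×3 = 91
Hiro: 14×2 + 14×1 + 14×3 + 11×3 + 14×4 + 9×4 = 209

Hiro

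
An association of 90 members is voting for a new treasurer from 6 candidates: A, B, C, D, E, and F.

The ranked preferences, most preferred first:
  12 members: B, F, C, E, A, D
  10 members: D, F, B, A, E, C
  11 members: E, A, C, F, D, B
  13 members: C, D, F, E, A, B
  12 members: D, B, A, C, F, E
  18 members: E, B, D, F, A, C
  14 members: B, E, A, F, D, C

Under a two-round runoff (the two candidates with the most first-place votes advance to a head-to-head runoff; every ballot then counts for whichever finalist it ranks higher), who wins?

Round 1 first-place votes: A 0, B 26, C 13, D 22, E 29, F 0. E and B advance.
Runoff: E is ranked above B on 42 ballots, B above E on 48.

B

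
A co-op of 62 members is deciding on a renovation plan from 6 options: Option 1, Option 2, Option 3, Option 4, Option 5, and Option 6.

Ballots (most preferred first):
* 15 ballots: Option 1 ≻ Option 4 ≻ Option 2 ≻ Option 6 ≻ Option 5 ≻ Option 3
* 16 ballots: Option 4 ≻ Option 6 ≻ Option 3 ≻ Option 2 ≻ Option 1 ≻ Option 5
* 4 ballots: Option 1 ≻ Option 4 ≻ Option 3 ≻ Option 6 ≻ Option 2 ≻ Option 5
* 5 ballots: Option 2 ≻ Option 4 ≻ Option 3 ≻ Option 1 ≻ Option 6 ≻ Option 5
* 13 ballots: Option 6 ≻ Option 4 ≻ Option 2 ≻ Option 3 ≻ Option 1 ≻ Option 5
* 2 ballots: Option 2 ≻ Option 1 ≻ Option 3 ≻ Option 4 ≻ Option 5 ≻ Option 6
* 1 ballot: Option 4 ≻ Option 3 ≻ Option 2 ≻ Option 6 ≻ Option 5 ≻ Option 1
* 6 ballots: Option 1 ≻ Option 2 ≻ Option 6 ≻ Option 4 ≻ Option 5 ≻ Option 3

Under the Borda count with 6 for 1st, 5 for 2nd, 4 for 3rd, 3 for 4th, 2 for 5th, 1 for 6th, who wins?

Option 4

Option 1: 15×6 + 16×2 + 4×6 + 5×3 + 13×2 + 2×5 + 1×1 + 6×6 = 234
Option 2: 15×4 + 16×3 + 4×2 + 5×6 + 13×4 + 2×6 + 1×4 + 6×5 = 244
Option 3: 15×1 + 16×4 + 4×4 + 5×4 + 13×3 + 2×4 + 1×5 + 6×1 = 173
Option 4: 15×5 + 16×6 + 4×5 + 5×5 + 13×5 + 2×3 + 1×6 + 6×3 = 311
Option 5: 15×2 + 16×1 + 4×1 + 5×1 + 13×1 + 2×2 + 1×2 + 6×2 = 86
Option 6: 15×3 + 16×5 + 4×3 + 5×2 + 13×6 + 2×1 + 1×3 + 6×4 = 254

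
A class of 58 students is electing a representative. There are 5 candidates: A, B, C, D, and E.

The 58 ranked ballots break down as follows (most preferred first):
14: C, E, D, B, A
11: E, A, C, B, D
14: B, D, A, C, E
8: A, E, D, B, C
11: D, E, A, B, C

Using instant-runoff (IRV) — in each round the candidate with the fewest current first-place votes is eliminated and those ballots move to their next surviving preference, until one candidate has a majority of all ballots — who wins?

Round 1: A 8, B 14, C 14, D 11, E 11. A eliminated.
Round 2: B 14, C 14, D 11, E 19. D eliminated.
Round 3: B 14, C 14, E 30. E has a majority (≥30).

E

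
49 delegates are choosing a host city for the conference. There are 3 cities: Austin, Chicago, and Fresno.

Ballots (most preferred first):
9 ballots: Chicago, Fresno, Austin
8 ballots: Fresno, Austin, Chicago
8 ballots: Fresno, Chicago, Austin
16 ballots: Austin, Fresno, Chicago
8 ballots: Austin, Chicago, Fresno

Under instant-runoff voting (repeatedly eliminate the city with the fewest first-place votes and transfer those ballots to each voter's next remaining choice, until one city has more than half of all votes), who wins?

Fresno

Round 1: Austin 24, Chicago 9, Fresno 16. Chicago eliminated.
Round 2: Austin 24, Fresno 25. Fresno has a majority (≥25).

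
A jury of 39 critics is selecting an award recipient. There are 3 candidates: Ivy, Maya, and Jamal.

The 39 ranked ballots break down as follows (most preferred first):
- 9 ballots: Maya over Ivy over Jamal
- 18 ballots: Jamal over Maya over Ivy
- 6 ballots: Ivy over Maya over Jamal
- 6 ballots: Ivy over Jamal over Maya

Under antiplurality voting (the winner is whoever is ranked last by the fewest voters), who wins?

Last-place votes: Ivy 18, Maya 6, Jamal 15.

Maya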